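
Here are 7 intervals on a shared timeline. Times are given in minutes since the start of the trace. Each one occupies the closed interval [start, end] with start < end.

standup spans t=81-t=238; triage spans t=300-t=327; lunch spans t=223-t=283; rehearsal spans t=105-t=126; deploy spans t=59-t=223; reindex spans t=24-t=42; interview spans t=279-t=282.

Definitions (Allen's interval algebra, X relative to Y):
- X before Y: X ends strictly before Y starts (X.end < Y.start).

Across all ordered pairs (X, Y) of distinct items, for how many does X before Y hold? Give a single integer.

Checking all 42 ordered pairs for relation 'before'; matching pairs in alphabetical order:
(deploy, interview): deploy before interview ✓
(deploy, triage): deploy before triage ✓
(interview, triage): interview before triage ✓
(lunch, triage): lunch before triage ✓
(rehearsal, interview): rehearsal before interview ✓
(rehearsal, lunch): rehearsal before lunch ✓
(rehearsal, triage): rehearsal before triage ✓
(reindex, deploy): reindex before deploy ✓
(reindex, interview): reindex before interview ✓
(reindex, lunch): reindex before lunch ✓
(reindex, rehearsal): reindex before rehearsal ✓
(reindex, standup): reindex before standup ✓
(reindex, triage): reindex before triage ✓
(standup, interview): standup before interview ✓
(standup, triage): standup before triage ✓
Count: 15.

15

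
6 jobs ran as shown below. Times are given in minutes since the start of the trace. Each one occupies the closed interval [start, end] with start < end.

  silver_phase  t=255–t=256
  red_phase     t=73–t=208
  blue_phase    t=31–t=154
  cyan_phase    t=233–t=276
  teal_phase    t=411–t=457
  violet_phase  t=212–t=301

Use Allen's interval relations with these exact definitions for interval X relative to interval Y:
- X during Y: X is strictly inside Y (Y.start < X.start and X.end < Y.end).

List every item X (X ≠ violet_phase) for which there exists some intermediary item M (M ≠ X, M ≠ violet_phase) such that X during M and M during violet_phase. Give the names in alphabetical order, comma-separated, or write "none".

Target violet_phase = [t=212, t=301].
Intermediaries M with M during violet_phase: cyan_phase, silver_phase.
Via cyan_phase — items with X during cyan_phase: silver_phase.
Via silver_phase — items with X during silver_phase: none.
Union: silver_phase.

silver_phase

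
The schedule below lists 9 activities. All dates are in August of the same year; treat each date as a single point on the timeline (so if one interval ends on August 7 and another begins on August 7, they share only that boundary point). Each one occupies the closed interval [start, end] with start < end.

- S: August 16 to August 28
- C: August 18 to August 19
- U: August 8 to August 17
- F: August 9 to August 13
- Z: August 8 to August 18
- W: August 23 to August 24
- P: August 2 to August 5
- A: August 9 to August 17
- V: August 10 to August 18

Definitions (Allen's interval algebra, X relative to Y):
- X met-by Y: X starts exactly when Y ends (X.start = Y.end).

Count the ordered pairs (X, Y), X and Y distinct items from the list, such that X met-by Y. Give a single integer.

2

Checking all 72 ordered pairs for relation 'met-by'; matching pairs in alphabetical order:
(C, V): C met-by V ✓
(C, Z): C met-by Z ✓
Count: 2.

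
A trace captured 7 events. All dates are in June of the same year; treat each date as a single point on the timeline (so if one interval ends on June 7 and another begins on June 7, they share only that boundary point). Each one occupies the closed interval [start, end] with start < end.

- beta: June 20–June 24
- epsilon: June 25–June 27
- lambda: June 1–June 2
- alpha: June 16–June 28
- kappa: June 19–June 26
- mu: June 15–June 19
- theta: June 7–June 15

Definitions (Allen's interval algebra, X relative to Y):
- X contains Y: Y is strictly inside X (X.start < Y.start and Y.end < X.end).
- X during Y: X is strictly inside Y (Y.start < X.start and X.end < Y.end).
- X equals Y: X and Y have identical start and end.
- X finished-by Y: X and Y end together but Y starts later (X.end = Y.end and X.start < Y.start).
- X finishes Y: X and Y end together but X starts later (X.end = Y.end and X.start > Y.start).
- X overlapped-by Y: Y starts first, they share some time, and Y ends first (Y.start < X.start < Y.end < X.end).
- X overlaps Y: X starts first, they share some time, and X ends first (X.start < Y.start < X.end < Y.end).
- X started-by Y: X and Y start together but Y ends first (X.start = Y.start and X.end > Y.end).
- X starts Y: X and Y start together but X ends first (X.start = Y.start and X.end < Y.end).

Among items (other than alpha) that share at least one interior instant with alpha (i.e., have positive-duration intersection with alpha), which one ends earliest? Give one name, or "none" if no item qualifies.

mu

Target alpha = [June 16, June 28].
beta [June 20, June 24] → during → candidate.
epsilon [June 25, June 27] → during → candidate.
kappa [June 19, June 26] → during → candidate.
lambda [June 1, June 2] → before → excluded.
mu [June 15, June 19] → overlaps → candidate.
theta [June 7, June 15] → before → excluded.
Among candidates, earliest end is June 19 → mu.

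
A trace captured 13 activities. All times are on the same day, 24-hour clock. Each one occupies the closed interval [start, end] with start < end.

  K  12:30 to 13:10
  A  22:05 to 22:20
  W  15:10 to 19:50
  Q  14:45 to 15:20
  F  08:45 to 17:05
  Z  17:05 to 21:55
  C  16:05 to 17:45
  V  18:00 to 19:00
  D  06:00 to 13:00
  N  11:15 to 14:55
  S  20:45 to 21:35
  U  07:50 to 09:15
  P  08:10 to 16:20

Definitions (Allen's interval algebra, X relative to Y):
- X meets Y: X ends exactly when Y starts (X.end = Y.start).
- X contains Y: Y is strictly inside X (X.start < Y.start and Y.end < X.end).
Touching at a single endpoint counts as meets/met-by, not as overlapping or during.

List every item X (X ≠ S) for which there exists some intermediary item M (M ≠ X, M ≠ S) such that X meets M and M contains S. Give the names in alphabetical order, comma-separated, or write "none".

Target S = [20:45, 21:35].
Intermediaries M with M contains S: Z.
Via Z — items with X meets Z: F.
Union: F.

F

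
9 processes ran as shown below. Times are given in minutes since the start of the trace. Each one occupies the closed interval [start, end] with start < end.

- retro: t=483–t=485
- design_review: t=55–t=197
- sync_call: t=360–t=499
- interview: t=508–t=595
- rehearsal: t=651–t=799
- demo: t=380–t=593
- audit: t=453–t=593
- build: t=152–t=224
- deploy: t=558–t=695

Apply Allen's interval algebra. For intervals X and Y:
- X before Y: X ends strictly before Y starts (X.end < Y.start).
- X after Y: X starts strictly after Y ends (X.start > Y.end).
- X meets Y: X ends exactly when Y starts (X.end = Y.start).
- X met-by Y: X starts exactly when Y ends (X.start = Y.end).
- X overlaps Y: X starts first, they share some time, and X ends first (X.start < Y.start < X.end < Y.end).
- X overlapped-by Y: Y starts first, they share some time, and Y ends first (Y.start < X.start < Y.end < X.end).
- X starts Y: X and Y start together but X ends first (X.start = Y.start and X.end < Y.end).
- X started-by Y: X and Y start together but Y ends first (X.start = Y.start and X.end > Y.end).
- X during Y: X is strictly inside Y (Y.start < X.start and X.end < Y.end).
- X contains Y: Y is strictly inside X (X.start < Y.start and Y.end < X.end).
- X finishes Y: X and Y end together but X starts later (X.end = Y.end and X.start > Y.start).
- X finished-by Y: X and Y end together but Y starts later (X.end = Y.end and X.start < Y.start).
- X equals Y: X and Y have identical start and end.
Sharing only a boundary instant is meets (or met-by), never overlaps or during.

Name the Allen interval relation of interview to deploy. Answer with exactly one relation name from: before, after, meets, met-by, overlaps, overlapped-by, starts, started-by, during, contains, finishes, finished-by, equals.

interview = [t=508, t=595]; deploy = [t=558, t=695].
Compare endpoints: interview.start < deploy.start, interview.start < deploy.end, interview.end > deploy.start, interview.end < deploy.end.
That pattern is 'overlaps'.

overlaps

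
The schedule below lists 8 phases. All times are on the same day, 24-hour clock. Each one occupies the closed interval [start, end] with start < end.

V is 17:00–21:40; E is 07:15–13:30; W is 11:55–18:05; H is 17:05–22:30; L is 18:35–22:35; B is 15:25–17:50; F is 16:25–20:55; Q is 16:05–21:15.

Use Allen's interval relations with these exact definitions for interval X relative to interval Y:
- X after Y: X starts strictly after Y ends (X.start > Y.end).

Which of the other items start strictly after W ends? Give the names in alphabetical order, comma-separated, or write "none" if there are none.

Target W = [11:55, 18:05].
B [15:25, 17:50] → during → no.
E [07:15, 13:30] → overlaps → no.
F [16:25, 20:55] → overlapped-by → no.
H [17:05, 22:30] → overlapped-by → no.
L [18:35, 22:35] → after → yes.
Q [16:05, 21:15] → overlapped-by → no.
V [17:00, 21:40] → overlapped-by → no.
Result: L.

L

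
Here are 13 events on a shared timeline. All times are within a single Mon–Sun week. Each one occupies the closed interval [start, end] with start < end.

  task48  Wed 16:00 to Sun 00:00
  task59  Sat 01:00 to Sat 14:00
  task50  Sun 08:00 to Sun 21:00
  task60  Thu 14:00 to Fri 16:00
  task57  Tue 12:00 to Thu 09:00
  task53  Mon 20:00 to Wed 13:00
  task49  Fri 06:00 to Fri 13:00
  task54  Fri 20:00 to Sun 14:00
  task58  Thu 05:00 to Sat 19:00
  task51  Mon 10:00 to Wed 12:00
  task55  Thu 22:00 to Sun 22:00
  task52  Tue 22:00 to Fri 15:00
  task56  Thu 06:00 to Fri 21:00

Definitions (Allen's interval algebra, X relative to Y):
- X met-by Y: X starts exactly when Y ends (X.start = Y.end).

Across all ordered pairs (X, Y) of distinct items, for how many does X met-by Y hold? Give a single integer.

0

Checking all 156 ordered pairs for relation 'met-by'; matching pairs in alphabetical order:
No pair satisfies it.
Count: 0.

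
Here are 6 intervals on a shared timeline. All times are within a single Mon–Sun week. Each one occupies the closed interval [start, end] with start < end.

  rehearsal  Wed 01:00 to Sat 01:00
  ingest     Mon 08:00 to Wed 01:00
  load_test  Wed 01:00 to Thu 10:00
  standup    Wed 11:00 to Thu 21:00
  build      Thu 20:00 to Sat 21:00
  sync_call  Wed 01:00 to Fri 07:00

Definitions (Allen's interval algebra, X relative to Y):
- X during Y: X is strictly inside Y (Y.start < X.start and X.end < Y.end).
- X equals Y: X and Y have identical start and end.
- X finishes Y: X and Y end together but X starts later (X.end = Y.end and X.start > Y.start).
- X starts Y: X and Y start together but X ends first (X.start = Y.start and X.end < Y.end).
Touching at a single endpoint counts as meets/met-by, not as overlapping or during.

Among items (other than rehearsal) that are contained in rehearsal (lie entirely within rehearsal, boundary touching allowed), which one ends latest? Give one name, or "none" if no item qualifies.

sync_call

Target rehearsal = [Wed 01:00, Sat 01:00].
build [Thu 20:00, Sat 21:00] → overlapped-by → excluded.
ingest [Mon 08:00, Wed 01:00] → meets → excluded.
load_test [Wed 01:00, Thu 10:00] → starts → candidate.
standup [Wed 11:00, Thu 21:00] → during → candidate.
sync_call [Wed 01:00, Fri 07:00] → starts → candidate.
Among candidates, latest end is Fri 07:00 → sync_call.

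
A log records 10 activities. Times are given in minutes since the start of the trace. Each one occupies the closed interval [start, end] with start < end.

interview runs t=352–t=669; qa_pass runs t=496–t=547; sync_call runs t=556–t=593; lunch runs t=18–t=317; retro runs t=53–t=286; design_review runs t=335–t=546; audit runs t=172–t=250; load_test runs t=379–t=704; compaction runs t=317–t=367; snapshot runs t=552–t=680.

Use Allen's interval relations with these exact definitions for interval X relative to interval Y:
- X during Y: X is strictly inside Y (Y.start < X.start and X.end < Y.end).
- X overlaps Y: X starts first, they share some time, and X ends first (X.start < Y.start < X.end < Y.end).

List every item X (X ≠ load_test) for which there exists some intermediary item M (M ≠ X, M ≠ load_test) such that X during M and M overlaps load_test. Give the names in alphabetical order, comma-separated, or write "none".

Target load_test = [t=379, t=704].
Intermediaries M with M overlaps load_test: design_review, interview.
Via design_review — items with X during design_review: none.
Via interview — items with X during interview: qa_pass, sync_call.
Union: qa_pass, sync_call.

qa_pass, sync_call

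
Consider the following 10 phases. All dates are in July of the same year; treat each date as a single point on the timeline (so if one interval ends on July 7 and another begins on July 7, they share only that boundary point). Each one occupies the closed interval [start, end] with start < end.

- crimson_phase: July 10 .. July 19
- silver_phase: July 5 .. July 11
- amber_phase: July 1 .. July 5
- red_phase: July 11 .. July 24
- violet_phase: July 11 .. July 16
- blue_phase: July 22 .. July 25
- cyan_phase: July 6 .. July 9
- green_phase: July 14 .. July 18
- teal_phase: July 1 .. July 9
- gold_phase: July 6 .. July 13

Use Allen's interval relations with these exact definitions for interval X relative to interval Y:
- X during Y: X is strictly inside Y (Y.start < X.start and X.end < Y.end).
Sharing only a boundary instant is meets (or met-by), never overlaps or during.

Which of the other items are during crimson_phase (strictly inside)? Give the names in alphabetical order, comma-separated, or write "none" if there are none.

green_phase, violet_phase

Target crimson_phase = [July 10, July 19].
amber_phase [July 1, July 5] → before → no.
blue_phase [July 22, July 25] → after → no.
cyan_phase [July 6, July 9] → before → no.
gold_phase [July 6, July 13] → overlaps → no.
green_phase [July 14, July 18] → during → yes.
red_phase [July 11, July 24] → overlapped-by → no.
silver_phase [July 5, July 11] → overlaps → no.
teal_phase [July 1, July 9] → before → no.
violet_phase [July 11, July 16] → during → yes.
Result: green_phase, violet_phase.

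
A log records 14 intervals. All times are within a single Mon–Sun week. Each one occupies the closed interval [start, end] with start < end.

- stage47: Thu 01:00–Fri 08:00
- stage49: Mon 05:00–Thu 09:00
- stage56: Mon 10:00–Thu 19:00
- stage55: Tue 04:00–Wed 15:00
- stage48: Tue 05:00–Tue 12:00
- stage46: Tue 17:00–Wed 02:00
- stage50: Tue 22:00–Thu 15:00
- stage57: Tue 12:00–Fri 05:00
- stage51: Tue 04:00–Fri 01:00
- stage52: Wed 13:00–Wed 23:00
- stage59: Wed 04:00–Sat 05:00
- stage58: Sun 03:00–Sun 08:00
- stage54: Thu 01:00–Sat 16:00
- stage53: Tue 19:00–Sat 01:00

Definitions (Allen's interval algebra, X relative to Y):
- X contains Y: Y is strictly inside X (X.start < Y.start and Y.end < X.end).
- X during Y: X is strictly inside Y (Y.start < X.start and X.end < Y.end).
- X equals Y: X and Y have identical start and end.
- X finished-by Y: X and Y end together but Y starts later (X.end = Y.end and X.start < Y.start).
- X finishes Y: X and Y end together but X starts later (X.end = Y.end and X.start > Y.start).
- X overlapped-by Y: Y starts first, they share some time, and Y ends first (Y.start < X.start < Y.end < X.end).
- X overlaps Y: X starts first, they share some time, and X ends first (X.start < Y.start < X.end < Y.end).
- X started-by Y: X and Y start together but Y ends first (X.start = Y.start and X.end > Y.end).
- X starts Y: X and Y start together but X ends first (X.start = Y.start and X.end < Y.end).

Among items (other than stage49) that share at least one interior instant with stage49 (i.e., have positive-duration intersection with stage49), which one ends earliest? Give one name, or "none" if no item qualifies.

stage48

Target stage49 = [Mon 05:00, Thu 09:00].
stage46 [Tue 17:00, Wed 02:00] → during → candidate.
stage47 [Thu 01:00, Fri 08:00] → overlapped-by → candidate.
stage48 [Tue 05:00, Tue 12:00] → during → candidate.
stage50 [Tue 22:00, Thu 15:00] → overlapped-by → candidate.
stage51 [Tue 04:00, Fri 01:00] → overlapped-by → candidate.
stage52 [Wed 13:00, Wed 23:00] → during → candidate.
stage53 [Tue 19:00, Sat 01:00] → overlapped-by → candidate.
stage54 [Thu 01:00, Sat 16:00] → overlapped-by → candidate.
stage55 [Tue 04:00, Wed 15:00] → during → candidate.
stage56 [Mon 10:00, Thu 19:00] → overlapped-by → candidate.
stage57 [Tue 12:00, Fri 05:00] → overlapped-by → candidate.
stage58 [Sun 03:00, Sun 08:00] → after → excluded.
stage59 [Wed 04:00, Sat 05:00] → overlapped-by → candidate.
Among candidates, earliest end is Tue 12:00 → stage48.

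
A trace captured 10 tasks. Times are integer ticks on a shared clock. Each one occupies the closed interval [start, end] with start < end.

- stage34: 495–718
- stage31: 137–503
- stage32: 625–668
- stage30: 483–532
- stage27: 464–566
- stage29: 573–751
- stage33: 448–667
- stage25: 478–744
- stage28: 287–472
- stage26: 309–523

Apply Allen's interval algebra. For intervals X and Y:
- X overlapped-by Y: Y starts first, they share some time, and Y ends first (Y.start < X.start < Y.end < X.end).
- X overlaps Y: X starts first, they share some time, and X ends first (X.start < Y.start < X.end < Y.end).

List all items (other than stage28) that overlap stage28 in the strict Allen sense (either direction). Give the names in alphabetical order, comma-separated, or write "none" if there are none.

Target stage28 = [287, 472].
stage25 [478, 744] → after → no.
stage26 [309, 523] → overlapped-by → yes.
stage27 [464, 566] → overlapped-by → yes.
stage29 [573, 751] → after → no.
stage30 [483, 532] → after → no.
stage31 [137, 503] → contains → no.
stage32 [625, 668] → after → no.
stage33 [448, 667] → overlapped-by → yes.
stage34 [495, 718] → after → no.
Result: stage26, stage27, stage33.

stage26, stage27, stage33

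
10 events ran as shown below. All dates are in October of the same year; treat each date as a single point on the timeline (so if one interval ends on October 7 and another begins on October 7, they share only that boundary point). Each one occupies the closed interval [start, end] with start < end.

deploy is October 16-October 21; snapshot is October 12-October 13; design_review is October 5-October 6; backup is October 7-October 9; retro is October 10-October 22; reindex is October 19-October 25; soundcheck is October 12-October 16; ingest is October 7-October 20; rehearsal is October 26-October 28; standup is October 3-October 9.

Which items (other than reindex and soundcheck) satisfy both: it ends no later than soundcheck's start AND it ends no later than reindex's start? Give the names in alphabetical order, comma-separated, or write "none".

backup, design_review, standup

Conditions: its end is no later than soundcheck's start (X.end <= October 12) AND its end is no later than reindex's start (X.end <= October 19).
backup: end October 9 <= October 12? ✓; end October 9 <= October 19? ✓ → yes.
deploy: end October 21 <= October 12? ✗; end October 21 <= October 19? ✗ → no.
design_review: end October 6 <= October 12? ✓; end October 6 <= October 19? ✓ → yes.
ingest: end October 20 <= October 12? ✗; end October 20 <= October 19? ✗ → no.
rehearsal: end October 28 <= October 12? ✗; end October 28 <= October 19? ✗ → no.
retro: end October 22 <= October 12? ✗; end October 22 <= October 19? ✗ → no.
snapshot: end October 13 <= October 12? ✗; end October 13 <= October 19? ✓ → no.
standup: end October 9 <= October 12? ✓; end October 9 <= October 19? ✓ → yes.
Result: backup, design_review, standup.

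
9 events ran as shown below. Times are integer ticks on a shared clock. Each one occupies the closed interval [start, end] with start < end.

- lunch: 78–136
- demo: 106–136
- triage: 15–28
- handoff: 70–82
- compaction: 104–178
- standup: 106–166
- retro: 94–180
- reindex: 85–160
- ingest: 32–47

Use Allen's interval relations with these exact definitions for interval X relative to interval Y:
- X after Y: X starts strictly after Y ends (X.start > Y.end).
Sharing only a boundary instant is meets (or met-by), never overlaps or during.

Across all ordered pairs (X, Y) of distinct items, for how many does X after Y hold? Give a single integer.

Checking all 72 ordered pairs for relation 'after'; matching pairs in alphabetical order:
(compaction, handoff): compaction after handoff ✓
(compaction, ingest): compaction after ingest ✓
(compaction, triage): compaction after triage ✓
(demo, handoff): demo after handoff ✓
(demo, ingest): demo after ingest ✓
(demo, triage): demo after triage ✓
(handoff, ingest): handoff after ingest ✓
(handoff, triage): handoff after triage ✓
(ingest, triage): ingest after triage ✓
(lunch, ingest): lunch after ingest ✓
(lunch, triage): lunch after triage ✓
(reindex, handoff): reindex after handoff ✓
(reindex, ingest): reindex after ingest ✓
(reindex, triage): reindex after triage ✓
(retro, handoff): retro after handoff ✓
(retro, ingest): retro after ingest ✓
(retro, triage): retro after triage ✓
(standup, handoff): standup after handoff ✓
(standup, ingest): standup after ingest ✓
(standup, triage): standup after triage ✓
Count: 20.

20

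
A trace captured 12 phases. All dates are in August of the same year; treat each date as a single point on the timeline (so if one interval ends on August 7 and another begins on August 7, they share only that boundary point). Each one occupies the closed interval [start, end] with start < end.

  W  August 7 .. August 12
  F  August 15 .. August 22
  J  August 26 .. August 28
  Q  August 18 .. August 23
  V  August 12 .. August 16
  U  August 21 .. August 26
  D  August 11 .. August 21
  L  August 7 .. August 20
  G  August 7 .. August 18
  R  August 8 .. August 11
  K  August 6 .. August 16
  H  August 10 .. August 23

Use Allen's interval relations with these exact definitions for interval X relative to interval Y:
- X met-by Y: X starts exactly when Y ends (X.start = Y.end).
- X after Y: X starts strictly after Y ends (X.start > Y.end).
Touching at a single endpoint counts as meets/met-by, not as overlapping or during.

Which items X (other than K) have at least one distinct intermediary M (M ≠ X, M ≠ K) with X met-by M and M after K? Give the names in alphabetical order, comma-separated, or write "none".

Target K = [August 6, August 16].
Intermediaries M with M after K: J, Q, U.
Via J — items with X met-by J: none.
Via Q — items with X met-by Q: none.
Via U — items with X met-by U: J.
Union: J.

J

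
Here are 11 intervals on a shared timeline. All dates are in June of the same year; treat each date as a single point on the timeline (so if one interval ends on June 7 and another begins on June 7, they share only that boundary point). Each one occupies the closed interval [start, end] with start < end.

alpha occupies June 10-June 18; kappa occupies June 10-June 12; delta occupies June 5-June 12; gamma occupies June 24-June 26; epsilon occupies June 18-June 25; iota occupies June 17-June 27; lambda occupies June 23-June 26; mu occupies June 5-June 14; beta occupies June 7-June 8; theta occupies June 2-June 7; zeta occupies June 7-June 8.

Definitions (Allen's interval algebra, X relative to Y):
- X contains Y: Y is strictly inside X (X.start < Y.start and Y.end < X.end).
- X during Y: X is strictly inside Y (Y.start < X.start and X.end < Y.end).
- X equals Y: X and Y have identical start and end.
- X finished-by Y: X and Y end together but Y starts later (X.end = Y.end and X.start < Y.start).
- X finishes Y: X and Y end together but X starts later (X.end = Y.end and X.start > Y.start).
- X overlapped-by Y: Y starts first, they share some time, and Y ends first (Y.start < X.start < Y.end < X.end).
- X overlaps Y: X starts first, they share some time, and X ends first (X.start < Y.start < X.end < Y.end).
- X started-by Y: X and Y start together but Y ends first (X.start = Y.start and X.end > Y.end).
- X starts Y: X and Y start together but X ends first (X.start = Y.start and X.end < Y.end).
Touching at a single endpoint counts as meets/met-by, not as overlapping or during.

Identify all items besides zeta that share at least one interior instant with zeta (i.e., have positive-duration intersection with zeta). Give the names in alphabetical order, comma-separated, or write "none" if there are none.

Target zeta = [June 7, June 8].
alpha [June 10, June 18] → after → no.
beta [June 7, June 8] → equals → yes.
delta [June 5, June 12] → contains → yes.
epsilon [June 18, June 25] → after → no.
gamma [June 24, June 26] → after → no.
iota [June 17, June 27] → after → no.
kappa [June 10, June 12] → after → no.
lambda [June 23, June 26] → after → no.
mu [June 5, June 14] → contains → yes.
theta [June 2, June 7] → meets → no.
Result: beta, delta, mu.

beta, delta, mu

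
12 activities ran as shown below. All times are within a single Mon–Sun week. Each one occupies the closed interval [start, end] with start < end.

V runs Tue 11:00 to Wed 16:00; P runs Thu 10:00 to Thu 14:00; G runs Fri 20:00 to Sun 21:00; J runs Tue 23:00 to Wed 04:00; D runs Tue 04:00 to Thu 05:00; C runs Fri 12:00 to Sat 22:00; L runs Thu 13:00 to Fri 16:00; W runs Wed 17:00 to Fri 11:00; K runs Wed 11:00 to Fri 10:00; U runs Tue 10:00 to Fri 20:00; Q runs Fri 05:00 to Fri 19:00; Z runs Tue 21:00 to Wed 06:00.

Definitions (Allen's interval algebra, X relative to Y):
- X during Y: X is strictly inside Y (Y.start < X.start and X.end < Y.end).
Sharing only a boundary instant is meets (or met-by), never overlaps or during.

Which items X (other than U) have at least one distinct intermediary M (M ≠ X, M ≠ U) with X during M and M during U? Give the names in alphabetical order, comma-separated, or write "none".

Target U = [Tue 10:00, Fri 20:00].
Intermediaries M with M during U: J, K, L, P, Q, V, W, Z.
Via J — items with X during J: none.
Via K — items with X during K: P.
Via L — items with X during L: none.
Via P — items with X during P: none.
Via Q — items with X during Q: none.
Via V — items with X during V: J, Z.
Via W — items with X during W: P.
Via Z — items with X during Z: J.
Union: J, P, Z.

J, P, Z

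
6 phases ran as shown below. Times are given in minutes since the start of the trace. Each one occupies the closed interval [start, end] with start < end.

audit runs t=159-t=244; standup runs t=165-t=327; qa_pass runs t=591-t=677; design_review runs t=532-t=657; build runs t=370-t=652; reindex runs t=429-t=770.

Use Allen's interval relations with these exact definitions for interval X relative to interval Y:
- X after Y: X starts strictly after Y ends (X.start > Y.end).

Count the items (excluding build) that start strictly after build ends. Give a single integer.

0

Target build = [t=370, t=652].
audit [t=159, t=244] → before → no.
design_review [t=532, t=657] → overlapped-by → no.
qa_pass [t=591, t=677] → overlapped-by → no.
reindex [t=429, t=770] → overlapped-by → no.
standup [t=165, t=327] → before → no.
Total: 0.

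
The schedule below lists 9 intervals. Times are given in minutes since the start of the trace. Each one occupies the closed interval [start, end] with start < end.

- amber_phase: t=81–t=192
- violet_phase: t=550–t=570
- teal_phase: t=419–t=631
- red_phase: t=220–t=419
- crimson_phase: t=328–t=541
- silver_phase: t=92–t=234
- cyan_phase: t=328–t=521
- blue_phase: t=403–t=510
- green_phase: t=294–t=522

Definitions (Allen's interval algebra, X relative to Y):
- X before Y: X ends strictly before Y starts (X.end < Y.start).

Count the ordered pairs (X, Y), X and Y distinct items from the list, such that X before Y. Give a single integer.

18

Checking all 72 ordered pairs for relation 'before'; matching pairs in alphabetical order:
(amber_phase, blue_phase): amber_phase before blue_phase ✓
(amber_phase, crimson_phase): amber_phase before crimson_phase ✓
(amber_phase, cyan_phase): amber_phase before cyan_phase ✓
(amber_phase, green_phase): amber_phase before green_phase ✓
(amber_phase, red_phase): amber_phase before red_phase ✓
(amber_phase, teal_phase): amber_phase before teal_phase ✓
(amber_phase, violet_phase): amber_phase before violet_phase ✓
(blue_phase, violet_phase): blue_phase before violet_phase ✓
(crimson_phase, violet_phase): crimson_phase before violet_phase ✓
(cyan_phase, violet_phase): cyan_phase before violet_phase ✓
(green_phase, violet_phase): green_phase before violet_phase ✓
(red_phase, violet_phase): red_phase before violet_phase ✓
(silver_phase, blue_phase): silver_phase before blue_phase ✓
(silver_phase, crimson_phase): silver_phase before crimson_phase ✓
(silver_phase, cyan_phase): silver_phase before cyan_phase ✓
(silver_phase, green_phase): silver_phase before green_phase ✓
(silver_phase, teal_phase): silver_phase before teal_phase ✓
(silver_phase, violet_phase): silver_phase before violet_phase ✓
Count: 18.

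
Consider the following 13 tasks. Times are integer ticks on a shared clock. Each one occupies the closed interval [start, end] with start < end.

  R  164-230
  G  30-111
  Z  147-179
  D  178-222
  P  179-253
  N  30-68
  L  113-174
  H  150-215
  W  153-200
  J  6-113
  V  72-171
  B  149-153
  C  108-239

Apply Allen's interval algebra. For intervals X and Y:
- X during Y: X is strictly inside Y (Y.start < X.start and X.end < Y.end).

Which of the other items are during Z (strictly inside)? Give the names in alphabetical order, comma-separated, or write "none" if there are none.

B

Target Z = [147, 179].
B [149, 153] → during → yes.
C [108, 239] → contains → no.
D [178, 222] → overlapped-by → no.
G [30, 111] → before → no.
H [150, 215] → overlapped-by → no.
J [6, 113] → before → no.
L [113, 174] → overlaps → no.
N [30, 68] → before → no.
P [179, 253] → met-by → no.
R [164, 230] → overlapped-by → no.
V [72, 171] → overlaps → no.
W [153, 200] → overlapped-by → no.
Result: B.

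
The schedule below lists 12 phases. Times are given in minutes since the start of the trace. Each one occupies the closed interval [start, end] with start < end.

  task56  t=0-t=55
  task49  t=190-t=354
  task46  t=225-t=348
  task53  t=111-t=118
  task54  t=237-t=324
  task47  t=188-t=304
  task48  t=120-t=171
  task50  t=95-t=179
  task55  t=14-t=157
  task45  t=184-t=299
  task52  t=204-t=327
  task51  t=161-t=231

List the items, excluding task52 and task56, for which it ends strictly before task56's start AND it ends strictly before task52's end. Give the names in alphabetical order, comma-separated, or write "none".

Conditions: its end is strictly before task56's start (X.end < t=0) AND its end is strictly before task52's end (X.end < t=327).
task45: end t=299 < t=0? ✗; end t=299 < t=327? ✓ → no.
task46: end t=348 < t=0? ✗; end t=348 < t=327? ✗ → no.
task47: end t=304 < t=0? ✗; end t=304 < t=327? ✓ → no.
task48: end t=171 < t=0? ✗; end t=171 < t=327? ✓ → no.
task49: end t=354 < t=0? ✗; end t=354 < t=327? ✗ → no.
task50: end t=179 < t=0? ✗; end t=179 < t=327? ✓ → no.
task51: end t=231 < t=0? ✗; end t=231 < t=327? ✓ → no.
task53: end t=118 < t=0? ✗; end t=118 < t=327? ✓ → no.
task54: end t=324 < t=0? ✗; end t=324 < t=327? ✓ → no.
task55: end t=157 < t=0? ✗; end t=157 < t=327? ✓ → no.
Result: none.

none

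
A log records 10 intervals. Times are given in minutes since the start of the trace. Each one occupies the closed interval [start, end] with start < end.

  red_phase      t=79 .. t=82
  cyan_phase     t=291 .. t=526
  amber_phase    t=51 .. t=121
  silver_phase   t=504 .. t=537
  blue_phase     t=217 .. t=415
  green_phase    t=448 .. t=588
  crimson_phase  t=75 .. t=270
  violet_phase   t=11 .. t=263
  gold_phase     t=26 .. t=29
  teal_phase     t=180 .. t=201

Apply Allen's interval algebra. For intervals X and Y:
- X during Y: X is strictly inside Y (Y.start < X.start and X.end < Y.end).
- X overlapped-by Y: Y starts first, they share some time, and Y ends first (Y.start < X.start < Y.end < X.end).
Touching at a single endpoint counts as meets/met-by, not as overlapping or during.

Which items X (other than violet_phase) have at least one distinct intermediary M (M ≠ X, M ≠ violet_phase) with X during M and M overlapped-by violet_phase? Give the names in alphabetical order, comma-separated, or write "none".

Target violet_phase = [t=11, t=263].
Intermediaries M with M overlapped-by violet_phase: blue_phase, crimson_phase.
Via blue_phase — items with X during blue_phase: none.
Via crimson_phase — items with X during crimson_phase: red_phase, teal_phase.
Union: red_phase, teal_phase.

red_phase, teal_phase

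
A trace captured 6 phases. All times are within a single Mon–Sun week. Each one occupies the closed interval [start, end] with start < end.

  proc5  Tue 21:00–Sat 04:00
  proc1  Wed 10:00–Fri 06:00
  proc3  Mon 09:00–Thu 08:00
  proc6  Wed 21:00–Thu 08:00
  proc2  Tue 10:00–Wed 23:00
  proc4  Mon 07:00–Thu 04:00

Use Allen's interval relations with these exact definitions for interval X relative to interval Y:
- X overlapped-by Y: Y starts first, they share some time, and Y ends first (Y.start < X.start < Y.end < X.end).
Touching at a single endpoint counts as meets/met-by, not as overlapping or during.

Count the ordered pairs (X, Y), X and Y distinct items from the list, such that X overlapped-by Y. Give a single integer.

Checking all 30 ordered pairs for relation 'overlapped-by'; matching pairs in alphabetical order:
(proc1, proc2): proc1 overlapped-by proc2 ✓
(proc1, proc3): proc1 overlapped-by proc3 ✓
(proc1, proc4): proc1 overlapped-by proc4 ✓
(proc3, proc4): proc3 overlapped-by proc4 ✓
(proc5, proc2): proc5 overlapped-by proc2 ✓
(proc5, proc3): proc5 overlapped-by proc3 ✓
(proc5, proc4): proc5 overlapped-by proc4 ✓
(proc6, proc2): proc6 overlapped-by proc2 ✓
(proc6, proc4): proc6 overlapped-by proc4 ✓
Count: 9.

9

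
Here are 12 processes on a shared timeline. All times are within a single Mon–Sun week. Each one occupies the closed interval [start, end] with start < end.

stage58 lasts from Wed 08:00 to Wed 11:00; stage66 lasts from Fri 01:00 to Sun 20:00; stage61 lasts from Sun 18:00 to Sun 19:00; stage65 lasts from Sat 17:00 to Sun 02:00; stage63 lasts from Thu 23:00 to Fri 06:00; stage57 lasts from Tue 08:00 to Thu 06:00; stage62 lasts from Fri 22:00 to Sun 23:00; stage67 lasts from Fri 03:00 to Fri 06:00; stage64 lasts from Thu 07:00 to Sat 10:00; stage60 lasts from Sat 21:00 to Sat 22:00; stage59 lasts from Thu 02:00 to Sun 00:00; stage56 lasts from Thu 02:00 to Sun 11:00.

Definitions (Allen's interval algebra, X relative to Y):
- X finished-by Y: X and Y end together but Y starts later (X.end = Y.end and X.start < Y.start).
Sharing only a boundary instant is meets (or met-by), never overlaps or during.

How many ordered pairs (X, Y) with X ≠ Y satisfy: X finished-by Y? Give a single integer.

1

Checking all 132 ordered pairs for relation 'finished-by'; matching pairs in alphabetical order:
(stage63, stage67): stage63 finished-by stage67 ✓
Count: 1.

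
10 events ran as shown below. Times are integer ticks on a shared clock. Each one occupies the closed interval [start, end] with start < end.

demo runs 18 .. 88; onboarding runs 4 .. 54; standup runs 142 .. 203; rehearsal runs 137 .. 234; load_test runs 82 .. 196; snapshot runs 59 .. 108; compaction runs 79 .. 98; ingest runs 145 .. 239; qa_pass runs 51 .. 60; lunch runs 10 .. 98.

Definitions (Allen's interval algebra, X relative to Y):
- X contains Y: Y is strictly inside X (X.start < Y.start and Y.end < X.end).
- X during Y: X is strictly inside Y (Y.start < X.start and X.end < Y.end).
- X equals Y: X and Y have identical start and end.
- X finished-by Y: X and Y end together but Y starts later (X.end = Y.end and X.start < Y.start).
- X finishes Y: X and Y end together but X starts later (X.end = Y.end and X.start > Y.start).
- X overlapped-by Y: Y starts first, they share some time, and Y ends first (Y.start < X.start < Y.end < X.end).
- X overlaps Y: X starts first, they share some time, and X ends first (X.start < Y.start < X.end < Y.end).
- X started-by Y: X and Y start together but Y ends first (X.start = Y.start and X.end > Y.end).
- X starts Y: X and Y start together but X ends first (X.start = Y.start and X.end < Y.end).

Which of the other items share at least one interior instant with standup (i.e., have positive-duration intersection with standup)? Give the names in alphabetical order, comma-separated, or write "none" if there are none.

Target standup = [142, 203].
compaction [79, 98] → before → no.
demo [18, 88] → before → no.
ingest [145, 239] → overlapped-by → yes.
load_test [82, 196] → overlaps → yes.
lunch [10, 98] → before → no.
onboarding [4, 54] → before → no.
qa_pass [51, 60] → before → no.
rehearsal [137, 234] → contains → yes.
snapshot [59, 108] → before → no.
Result: ingest, load_test, rehearsal.

ingest, load_test, rehearsal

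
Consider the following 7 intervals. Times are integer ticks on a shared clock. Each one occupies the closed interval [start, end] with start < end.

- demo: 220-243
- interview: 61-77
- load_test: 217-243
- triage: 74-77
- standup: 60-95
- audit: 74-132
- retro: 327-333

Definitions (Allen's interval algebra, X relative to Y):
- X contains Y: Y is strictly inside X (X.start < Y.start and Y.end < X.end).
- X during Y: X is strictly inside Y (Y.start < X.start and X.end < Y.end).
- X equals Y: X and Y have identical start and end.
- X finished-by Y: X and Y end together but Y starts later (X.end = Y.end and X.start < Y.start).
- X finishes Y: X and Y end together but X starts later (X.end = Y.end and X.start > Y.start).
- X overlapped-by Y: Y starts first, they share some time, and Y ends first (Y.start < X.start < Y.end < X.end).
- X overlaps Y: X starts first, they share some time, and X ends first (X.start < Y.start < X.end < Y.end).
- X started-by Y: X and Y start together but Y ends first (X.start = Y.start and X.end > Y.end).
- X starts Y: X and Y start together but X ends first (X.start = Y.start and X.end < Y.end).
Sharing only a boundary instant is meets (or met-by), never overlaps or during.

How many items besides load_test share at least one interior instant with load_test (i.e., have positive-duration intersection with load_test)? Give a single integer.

1

Target load_test = [217, 243].
audit [74, 132] → before → no.
demo [220, 243] → finishes → counts.
interview [61, 77] → before → no.
retro [327, 333] → after → no.
standup [60, 95] → before → no.
triage [74, 77] → before → no.
Total: 1.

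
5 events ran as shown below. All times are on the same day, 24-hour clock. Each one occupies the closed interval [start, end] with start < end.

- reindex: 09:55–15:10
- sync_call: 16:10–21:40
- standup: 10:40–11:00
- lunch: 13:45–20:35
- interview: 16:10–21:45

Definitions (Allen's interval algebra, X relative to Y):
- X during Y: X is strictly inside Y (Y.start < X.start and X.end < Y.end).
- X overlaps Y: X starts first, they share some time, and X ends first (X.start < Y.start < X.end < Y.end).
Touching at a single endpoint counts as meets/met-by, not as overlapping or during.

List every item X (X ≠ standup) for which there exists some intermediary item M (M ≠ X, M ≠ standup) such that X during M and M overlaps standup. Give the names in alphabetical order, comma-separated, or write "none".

Target standup = [10:40, 11:00].
Intermediaries M with M overlaps standup: none.
Union: none.

none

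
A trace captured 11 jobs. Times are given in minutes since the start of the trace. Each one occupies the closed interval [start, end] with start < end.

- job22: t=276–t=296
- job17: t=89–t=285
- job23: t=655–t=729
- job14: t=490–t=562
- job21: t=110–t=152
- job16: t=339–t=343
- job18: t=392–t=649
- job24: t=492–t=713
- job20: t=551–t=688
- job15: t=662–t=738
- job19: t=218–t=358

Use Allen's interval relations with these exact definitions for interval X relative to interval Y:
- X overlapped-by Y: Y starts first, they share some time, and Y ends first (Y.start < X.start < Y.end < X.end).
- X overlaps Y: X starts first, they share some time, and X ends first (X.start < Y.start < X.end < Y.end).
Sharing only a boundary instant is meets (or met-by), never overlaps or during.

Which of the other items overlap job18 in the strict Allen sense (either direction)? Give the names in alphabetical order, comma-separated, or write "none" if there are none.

job20, job24

Target job18 = [t=392, t=649].
job14 [t=490, t=562] → during → no.
job15 [t=662, t=738] → after → no.
job16 [t=339, t=343] → before → no.
job17 [t=89, t=285] → before → no.
job19 [t=218, t=358] → before → no.
job20 [t=551, t=688] → overlapped-by → yes.
job21 [t=110, t=152] → before → no.
job22 [t=276, t=296] → before → no.
job23 [t=655, t=729] → after → no.
job24 [t=492, t=713] → overlapped-by → yes.
Result: job20, job24.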